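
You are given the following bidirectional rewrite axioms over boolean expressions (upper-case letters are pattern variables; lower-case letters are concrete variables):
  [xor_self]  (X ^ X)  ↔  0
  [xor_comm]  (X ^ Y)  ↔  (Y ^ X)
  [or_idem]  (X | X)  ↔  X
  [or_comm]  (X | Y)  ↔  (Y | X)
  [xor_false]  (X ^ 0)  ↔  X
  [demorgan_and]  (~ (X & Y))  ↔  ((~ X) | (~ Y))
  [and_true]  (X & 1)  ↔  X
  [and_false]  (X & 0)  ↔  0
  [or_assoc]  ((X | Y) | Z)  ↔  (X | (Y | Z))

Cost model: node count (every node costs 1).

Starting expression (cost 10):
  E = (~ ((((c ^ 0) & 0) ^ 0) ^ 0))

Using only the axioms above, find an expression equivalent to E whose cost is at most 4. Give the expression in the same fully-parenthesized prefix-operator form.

1. [xor_false →] (((c ^ 0) & 0) ^ 0)  →  ((c ^ 0) & 0);  E = (~ (((c ^ 0) & 0) ^ 0))
2. [xor_false →] (c ^ 0)  →  c;  E = (~ ((c & 0) ^ 0))
3. [xor_false →] ((c & 0) ^ 0)  →  (c & 0);  cost 4 ≤ 4, done

(~ (c & 0))   [cost 4]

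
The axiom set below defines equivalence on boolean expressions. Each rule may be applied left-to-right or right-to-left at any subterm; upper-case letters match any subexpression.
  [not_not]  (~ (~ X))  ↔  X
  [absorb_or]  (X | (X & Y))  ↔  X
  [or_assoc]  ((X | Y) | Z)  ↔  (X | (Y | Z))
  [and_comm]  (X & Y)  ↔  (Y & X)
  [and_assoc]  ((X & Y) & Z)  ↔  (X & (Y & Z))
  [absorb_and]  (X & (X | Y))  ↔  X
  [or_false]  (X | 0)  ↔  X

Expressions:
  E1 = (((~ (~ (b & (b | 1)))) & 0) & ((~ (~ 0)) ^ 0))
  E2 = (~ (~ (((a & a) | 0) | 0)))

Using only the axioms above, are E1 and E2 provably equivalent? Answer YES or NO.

NO

Every axiom is a valid identity, so a rewrite proof would force E1 and E2 to agree under every assignment.
At a=1, b=0: E1 = 0 but E2 = 1; they differ, so no derivation exists.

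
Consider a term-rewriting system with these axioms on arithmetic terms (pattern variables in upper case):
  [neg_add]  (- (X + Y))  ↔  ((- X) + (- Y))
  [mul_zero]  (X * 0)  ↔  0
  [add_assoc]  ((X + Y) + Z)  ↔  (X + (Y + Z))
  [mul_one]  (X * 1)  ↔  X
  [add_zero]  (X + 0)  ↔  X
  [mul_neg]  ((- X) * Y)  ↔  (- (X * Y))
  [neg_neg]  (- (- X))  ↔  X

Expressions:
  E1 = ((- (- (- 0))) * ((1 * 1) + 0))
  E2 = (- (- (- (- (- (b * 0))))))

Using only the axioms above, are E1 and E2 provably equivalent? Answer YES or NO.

YES

(1) (- (- (- 0)))  =[neg_neg →]=  (- 0)    ⊢ ((- 0) * ((1 * 1) + 0))
(2) (1 * 1)  =[mul_one →]=  1    ⊢ ((- 0) * (1 + 0))
(3) (1 + 0)  =[add_zero →]=  1    ⊢ ((- 0) * 1)
(4) ((- 0) * 1)  =[mul_one →]=  (- 0)
(5) 0  =[neg_neg ←]=  (- (- 0))    ⊢ (- (- (- 0)))
(6) 0  =[mul_zero ←]=  (b * 0)    ⊢ (- (- (- (b * 0))))
(7) (- (- (- (b * 0))))  =[neg_neg ←]=  (- (- (- (- (- (b * 0))))))    ⊢ E2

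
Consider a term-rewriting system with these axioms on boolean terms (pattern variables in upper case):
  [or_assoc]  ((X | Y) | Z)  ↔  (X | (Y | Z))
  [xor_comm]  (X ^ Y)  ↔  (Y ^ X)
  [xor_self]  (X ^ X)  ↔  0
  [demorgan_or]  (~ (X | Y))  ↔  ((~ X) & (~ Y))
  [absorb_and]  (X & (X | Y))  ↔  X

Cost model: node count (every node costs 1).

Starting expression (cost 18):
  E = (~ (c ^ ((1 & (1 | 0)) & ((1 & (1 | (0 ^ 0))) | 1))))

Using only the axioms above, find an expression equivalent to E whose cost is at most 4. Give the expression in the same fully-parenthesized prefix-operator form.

1. [xor_self →] (0 ^ 0)  →  0;  E = (~ (c ^ ((1 & (1 | 0)) & ((1 & (1 | 0)) | 1))))
2. [absorb_and →] ((1 & (1 | 0)) & ((1 & (1 | 0)) | 1))  →  (1 & (1 | 0));  E = (~ (c ^ (1 & (1 | 0))))
3. [absorb_and →] (1 & (1 | 0))  →  1;  cost 4 ≤ 4, done

(~ (c ^ 1))   [cost 4]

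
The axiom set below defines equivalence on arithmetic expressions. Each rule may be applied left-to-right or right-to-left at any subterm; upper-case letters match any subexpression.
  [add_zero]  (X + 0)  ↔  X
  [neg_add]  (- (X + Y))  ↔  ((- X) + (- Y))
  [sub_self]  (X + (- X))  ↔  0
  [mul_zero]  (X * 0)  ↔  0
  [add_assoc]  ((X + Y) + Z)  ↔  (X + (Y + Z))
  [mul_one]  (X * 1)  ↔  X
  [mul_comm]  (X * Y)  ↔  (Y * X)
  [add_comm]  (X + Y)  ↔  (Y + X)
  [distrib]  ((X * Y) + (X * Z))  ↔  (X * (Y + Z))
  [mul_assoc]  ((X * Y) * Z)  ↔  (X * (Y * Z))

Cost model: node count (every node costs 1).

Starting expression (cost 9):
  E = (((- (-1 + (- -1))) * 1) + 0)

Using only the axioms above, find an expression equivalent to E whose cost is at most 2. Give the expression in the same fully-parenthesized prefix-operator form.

step 1: add_zero (→) rewrites (((- (-1 + (- -1))) * 1) + 0) into ((- (-1 + (- -1))) * 1)
step 2: mul_one (→) rewrites ((- (-1 + (- -1))) * 1) into (- (-1 + (- -1)))
step 3: sub_self (→) rewrites (-1 + (- -1)) into 0, reaching cost 2 (bound 2)

(- 0)   [cost 2]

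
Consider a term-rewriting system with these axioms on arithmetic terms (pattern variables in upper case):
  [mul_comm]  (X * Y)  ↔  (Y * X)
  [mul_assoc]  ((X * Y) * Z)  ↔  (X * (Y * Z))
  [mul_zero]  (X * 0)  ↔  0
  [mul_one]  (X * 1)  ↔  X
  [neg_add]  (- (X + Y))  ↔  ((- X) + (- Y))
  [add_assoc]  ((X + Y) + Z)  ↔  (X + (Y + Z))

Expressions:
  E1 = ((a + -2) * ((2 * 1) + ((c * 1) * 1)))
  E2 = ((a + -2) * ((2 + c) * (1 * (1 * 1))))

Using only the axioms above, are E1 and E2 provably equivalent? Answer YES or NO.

1. [mul_one →] (2 * 1)  →  2;  E1 = ((a + -2) * (2 + ((c * 1) * 1)))
2. [mul_one →] ((c * 1) * 1)  →  (c * 1);  E1 = ((a + -2) * (2 + (c * 1)))
3. [mul_one →] (c * 1)  →  c;  E1 = ((a + -2) * (2 + c))
4. [mul_one ←] (2 + c)  →  ((2 + c) * 1);  E1 = ((a + -2) * ((2 + c) * 1))
5. [mul_one ←] 1  →  (1 * 1);  E1 = ((a + -2) * ((2 + c) * (1 * 1)))
6. [mul_one ←] 1  →  (1 * 1);  this is E2

YES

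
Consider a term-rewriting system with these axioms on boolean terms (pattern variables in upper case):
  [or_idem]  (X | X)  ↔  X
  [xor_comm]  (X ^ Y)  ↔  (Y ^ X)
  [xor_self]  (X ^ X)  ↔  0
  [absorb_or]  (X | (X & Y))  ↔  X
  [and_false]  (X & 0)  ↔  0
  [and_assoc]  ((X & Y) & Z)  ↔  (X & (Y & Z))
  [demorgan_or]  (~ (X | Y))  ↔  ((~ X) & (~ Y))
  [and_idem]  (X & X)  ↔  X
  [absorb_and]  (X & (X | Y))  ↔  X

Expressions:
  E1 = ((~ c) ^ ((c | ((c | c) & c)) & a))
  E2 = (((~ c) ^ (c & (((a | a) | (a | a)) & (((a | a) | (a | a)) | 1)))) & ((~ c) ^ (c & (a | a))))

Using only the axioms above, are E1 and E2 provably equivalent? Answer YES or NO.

step 1: or_idem (→) rewrites (c | c) into c, now ((~ c) ^ ((c | (c & c)) & a))
step 2: and_idem (→) rewrites (c & c) into c, now ((~ c) ^ ((c | c) & a))
step 3: or_idem (→) rewrites (c | c) into c, now ((~ c) ^ (c & a))
step 4: or_idem (←) rewrites a into (a | a), now ((~ c) ^ (c & (a | a)))
step 5: and_idem (←) rewrites ((~ c) ^ (c & (a | a))) into (((~ c) ^ (c & (a | a))) & ((~ c) ^ (c & (a | a))))
step 6: or_idem (←) rewrites (a | a) into ((a | a) | (a | a)), now (((~ c) ^ (c & ((a | a) | (a | a)))) & ((~ c) ^ (c & (a | a))))
step 7: absorb_and (←) rewrites ((a | a) | (a | a)) into (((a | a) | (a | a)) & (((a | a) | (a | a)) | 1)), which is E2

YES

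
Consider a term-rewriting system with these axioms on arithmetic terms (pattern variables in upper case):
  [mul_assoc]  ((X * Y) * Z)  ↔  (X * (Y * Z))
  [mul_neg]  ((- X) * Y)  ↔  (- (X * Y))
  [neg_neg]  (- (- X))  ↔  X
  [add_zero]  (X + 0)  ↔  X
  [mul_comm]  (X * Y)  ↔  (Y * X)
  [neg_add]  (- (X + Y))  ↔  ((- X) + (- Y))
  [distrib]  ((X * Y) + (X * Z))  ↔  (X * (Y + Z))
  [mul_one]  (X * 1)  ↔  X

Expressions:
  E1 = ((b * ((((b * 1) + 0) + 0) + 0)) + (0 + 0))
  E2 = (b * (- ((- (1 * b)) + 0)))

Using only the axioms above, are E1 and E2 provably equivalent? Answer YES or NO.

YES

step 1: add_zero (→) rewrites ((((b * 1) + 0) + 0) + 0) into (((b * 1) + 0) + 0), now ((b * (((b * 1) + 0) + 0)) + (0 + 0))
step 2: add_zero (→) rewrites (0 + 0) into 0, now ((b * (((b * 1) + 0) + 0)) + 0)
step 3: mul_one (→) rewrites (b * 1) into b, now ((b * ((b + 0) + 0)) + 0)
step 4: add_zero (→) rewrites ((b * ((b + 0) + 0)) + 0) into (b * ((b + 0) + 0))
step 5: add_zero (→) rewrites (b + 0) into b, now (b * (b + 0))
step 6: add_zero (→) rewrites (b + 0) into b, now (b * b)
step 7: mul_one (←) rewrites b into (b * 1), now (b * (b * 1))
step 8: neg_neg (←) rewrites (b * 1) into (- (- (b * 1))), now (b * (- (- (b * 1))))
step 9: mul_comm (→) rewrites (b * 1) into (1 * b), now (b * (- (- (1 * b))))
step 10: add_zero (←) rewrites (- (1 * b)) into ((- (1 * b)) + 0), which is E2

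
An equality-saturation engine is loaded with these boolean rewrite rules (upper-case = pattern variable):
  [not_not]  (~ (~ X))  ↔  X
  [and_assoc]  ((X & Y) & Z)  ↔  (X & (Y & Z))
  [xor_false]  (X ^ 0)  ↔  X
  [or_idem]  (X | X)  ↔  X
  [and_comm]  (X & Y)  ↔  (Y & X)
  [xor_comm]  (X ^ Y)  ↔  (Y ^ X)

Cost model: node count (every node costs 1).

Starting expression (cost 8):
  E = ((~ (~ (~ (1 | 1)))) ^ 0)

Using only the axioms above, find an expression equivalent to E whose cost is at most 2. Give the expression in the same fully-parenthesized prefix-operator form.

(~ 1)   [cost 2]

1. [not_not →] (~ (~ (1 | 1)))  →  (1 | 1);  E = ((~ (1 | 1)) ^ 0)
2. [xor_false →] ((~ (1 | 1)) ^ 0)  →  (~ (1 | 1))
3. [or_idem →] (1 | 1)  →  1;  cost 2 ≤ 2, done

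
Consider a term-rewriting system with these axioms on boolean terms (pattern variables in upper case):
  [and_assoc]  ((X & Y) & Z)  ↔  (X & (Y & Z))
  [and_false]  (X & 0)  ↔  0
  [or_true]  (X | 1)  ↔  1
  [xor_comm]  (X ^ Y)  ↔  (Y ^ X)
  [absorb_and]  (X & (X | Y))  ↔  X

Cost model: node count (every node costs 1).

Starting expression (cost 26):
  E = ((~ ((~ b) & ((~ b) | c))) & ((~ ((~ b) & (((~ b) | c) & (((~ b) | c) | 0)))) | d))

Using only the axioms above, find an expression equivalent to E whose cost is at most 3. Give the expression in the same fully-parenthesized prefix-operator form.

(~ (~ b))   [cost 3]

(1) (((~ b) | c) & (((~ b) | c) | 0))  =[absorb_and →]=  ((~ b) | c)    ⊢ ((~ ((~ b) & ((~ b) | c))) & ((~ ((~ b) & ((~ b) | c))) | d))
(2) ((~ ((~ b) & ((~ b) | c))) & ((~ ((~ b) & ((~ b) | c))) | d))  =[absorb_and →]=  (~ ((~ b) & ((~ b) | c)))
(3) ((~ b) & ((~ b) | c))  =[absorb_and →]=  (~ b)    ⊢ cost 3, within 3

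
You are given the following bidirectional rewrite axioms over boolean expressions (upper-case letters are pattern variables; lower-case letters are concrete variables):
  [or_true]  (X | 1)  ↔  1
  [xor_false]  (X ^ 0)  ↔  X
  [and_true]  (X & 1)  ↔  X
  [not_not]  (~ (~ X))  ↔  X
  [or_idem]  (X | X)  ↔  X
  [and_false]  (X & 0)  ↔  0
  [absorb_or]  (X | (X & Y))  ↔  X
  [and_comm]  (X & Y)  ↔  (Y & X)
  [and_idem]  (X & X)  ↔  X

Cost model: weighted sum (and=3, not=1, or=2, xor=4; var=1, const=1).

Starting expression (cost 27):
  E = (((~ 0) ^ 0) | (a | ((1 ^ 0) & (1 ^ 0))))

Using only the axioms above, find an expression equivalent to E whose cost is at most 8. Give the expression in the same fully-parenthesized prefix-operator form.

step 1: and_idem (→) rewrites ((1 ^ 0) & (1 ^ 0)) into (1 ^ 0), now (((~ 0) ^ 0) | (a | (1 ^ 0)))
step 2: xor_false (→) rewrites ((~ 0) ^ 0) into (~ 0), now ((~ 0) | (a | (1 ^ 0)))
step 3: xor_false (→) rewrites (1 ^ 0) into 1, reaching cost 8 (bound 8)

((~ 0) | (a | 1))   [cost 8]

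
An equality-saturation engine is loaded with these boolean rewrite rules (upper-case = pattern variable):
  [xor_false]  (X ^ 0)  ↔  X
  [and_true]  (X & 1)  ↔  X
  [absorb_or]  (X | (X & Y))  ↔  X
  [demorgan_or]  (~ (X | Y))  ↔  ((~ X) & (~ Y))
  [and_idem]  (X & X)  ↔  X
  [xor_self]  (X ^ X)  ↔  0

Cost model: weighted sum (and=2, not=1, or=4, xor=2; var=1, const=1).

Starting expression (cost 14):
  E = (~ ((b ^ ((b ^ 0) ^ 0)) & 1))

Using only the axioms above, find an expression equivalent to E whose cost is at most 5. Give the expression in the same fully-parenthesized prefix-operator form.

(~ (b ^ b))   [cost 5]

step 1: xor_false (→) rewrites ((b ^ 0) ^ 0) into (b ^ 0), now (~ ((b ^ (b ^ 0)) & 1))
step 2: and_true (→) rewrites ((b ^ (b ^ 0)) & 1) into (b ^ (b ^ 0)), now (~ (b ^ (b ^ 0)))
step 3: xor_false (→) rewrites (b ^ 0) into b, reaching cost 5 (bound 5)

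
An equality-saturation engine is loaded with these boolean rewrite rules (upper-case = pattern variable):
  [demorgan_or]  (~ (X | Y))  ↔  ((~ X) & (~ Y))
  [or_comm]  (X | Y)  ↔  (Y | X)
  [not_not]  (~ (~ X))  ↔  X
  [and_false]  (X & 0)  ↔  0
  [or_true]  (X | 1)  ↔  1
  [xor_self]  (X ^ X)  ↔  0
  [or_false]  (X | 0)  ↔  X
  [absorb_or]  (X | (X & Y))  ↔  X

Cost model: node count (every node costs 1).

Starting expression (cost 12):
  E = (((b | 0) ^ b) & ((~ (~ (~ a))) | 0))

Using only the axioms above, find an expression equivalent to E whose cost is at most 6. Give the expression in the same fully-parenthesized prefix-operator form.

((b ^ b) & (~ a))   [cost 6]

step 1: or_false (→) rewrites ((~ (~ (~ a))) | 0) into (~ (~ (~ a))), now (((b | 0) ^ b) & (~ (~ (~ a))))
step 2: not_not (→) rewrites (~ (~ (~ a))) into (~ a), now (((b | 0) ^ b) & (~ a))
step 3: or_false (→) rewrites (b | 0) into b, reaching cost 6 (bound 6)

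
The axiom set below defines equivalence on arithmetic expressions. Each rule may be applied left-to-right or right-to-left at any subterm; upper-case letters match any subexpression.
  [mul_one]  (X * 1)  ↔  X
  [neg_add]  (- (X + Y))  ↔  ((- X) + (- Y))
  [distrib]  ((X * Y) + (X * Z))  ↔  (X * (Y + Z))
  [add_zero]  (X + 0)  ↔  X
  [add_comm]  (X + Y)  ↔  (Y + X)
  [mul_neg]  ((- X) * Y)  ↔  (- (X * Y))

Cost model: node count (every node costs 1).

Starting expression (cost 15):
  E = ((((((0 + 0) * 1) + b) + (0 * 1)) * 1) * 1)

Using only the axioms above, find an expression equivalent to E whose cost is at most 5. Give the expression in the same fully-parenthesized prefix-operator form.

((0 + 0) + b)   [cost 5]

1. [mul_one →] (((((0 + 0) * 1) + b) + (0 * 1)) * 1)  →  ((((0 + 0) * 1) + b) + (0 * 1));  E = (((((0 + 0) * 1) + b) + (0 * 1)) * 1)
2. [mul_one →] (0 * 1)  →  0;  E = (((((0 + 0) * 1) + b) + 0) * 1)
3. [mul_one →] ((0 + 0) * 1)  →  (0 + 0);  E = ((((0 + 0) + b) + 0) * 1)
4. [mul_one →] ((((0 + 0) + b) + 0) * 1)  →  (((0 + 0) + b) + 0)
5. [add_zero →] (((0 + 0) + b) + 0)  →  ((0 + 0) + b);  cost 5 ≤ 5, done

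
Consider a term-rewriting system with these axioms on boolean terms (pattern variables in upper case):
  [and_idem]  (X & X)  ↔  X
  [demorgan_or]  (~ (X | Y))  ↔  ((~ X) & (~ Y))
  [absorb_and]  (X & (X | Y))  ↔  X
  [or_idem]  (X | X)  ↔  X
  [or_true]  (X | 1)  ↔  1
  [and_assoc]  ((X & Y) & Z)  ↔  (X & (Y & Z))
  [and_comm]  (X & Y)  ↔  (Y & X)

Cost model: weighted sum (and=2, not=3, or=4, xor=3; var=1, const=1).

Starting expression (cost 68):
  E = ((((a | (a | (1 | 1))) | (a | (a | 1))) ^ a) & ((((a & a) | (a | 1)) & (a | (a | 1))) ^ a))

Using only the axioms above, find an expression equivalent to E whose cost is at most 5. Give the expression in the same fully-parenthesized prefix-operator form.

1. [or_idem →] (1 | 1)  →  1;  E = ((((a | (a | 1)) | (a | (a | 1))) ^ a) & ((((a & a) | (a | 1)) & (a | (a | 1))) ^ a))
2. [and_comm →] (((a & a) | (a | 1)) & (a | (a | 1)))  →  ((a | (a | 1)) & ((a & a) | (a | 1)));  E = ((((a | (a | 1)) | (a | (a | 1))) ^ a) & (((a | (a | 1)) & ((a & a) | (a | 1))) ^ a))
3. [and_idem →] (a & a)  →  a;  E = ((((a | (a | 1)) | (a | (a | 1))) ^ a) & (((a | (a | 1)) & (a | (a | 1))) ^ a))
4. [and_idem →] ((a | (a | 1)) & (a | (a | 1)))  →  (a | (a | 1));  E = ((((a | (a | 1)) | (a | (a | 1))) ^ a) & ((a | (a | 1)) ^ a))
5. [or_idem →] ((a | (a | 1)) | (a | (a | 1)))  →  (a | (a | 1));  E = (((a | (a | 1)) ^ a) & ((a | (a | 1)) ^ a))
6. [and_idem →] (((a | (a | 1)) ^ a) & ((a | (a | 1)) ^ a))  →  ((a | (a | 1)) ^ a)
7. [or_true →] (a | 1)  →  1;  E = ((a | 1) ^ a)
8. [or_true →] (a | 1)  →  1;  cost 5 ≤ 5, done

(1 ^ a)   [cost 5]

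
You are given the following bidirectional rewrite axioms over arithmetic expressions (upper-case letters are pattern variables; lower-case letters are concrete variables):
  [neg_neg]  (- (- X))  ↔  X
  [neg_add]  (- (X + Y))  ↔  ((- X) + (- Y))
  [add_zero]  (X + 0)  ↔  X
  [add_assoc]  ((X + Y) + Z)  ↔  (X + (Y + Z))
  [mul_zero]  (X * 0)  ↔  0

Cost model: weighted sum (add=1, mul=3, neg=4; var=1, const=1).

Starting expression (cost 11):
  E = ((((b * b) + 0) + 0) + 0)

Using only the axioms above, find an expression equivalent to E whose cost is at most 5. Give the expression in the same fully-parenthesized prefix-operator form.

step 1: add_zero (→) rewrites ((((b * b) + 0) + 0) + 0) into (((b * b) + 0) + 0)
step 2: add_zero (→) rewrites (((b * b) + 0) + 0) into ((b * b) + 0)
step 3: add_zero (→) rewrites ((b * b) + 0) into (b * b), reaching cost 5 (bound 5)

(b * b)   [cost 5]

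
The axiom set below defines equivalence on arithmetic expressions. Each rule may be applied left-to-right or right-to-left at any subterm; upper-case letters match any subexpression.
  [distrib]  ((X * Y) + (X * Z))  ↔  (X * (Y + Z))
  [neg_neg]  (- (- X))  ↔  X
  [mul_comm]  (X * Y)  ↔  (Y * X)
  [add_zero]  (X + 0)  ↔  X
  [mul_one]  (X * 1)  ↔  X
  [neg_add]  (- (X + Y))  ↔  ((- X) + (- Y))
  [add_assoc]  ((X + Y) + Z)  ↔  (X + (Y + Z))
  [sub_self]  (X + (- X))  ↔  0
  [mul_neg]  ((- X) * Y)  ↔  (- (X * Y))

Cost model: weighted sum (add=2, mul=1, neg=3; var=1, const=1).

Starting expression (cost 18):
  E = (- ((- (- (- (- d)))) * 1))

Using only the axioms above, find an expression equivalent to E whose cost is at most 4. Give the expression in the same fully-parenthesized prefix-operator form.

(- d)   [cost 4]

1. [neg_neg →] (- (- d))  →  d;  E = (- ((- (- d)) * 1))
2. [neg_neg →] (- (- d))  →  d;  E = (- (d * 1))
3. [mul_one →] (d * 1)  →  d;  cost 4 ≤ 4, done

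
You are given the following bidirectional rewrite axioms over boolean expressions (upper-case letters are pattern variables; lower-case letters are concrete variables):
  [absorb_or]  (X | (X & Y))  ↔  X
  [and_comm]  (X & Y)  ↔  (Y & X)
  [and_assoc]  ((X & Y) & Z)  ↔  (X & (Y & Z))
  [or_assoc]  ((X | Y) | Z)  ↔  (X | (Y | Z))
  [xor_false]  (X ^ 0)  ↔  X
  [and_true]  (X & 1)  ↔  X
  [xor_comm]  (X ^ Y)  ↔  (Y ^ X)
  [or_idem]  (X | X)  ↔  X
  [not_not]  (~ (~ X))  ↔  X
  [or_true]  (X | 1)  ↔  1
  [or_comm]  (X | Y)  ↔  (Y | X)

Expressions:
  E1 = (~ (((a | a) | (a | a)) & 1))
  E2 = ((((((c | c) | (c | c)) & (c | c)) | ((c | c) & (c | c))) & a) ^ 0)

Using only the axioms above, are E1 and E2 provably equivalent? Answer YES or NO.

NO

Every axiom is a valid identity, so a rewrite proof would force E1 and E2 to agree under every assignment.
At a=0, c=0: E1 = 1 but E2 = 0; they differ, so no derivation exists.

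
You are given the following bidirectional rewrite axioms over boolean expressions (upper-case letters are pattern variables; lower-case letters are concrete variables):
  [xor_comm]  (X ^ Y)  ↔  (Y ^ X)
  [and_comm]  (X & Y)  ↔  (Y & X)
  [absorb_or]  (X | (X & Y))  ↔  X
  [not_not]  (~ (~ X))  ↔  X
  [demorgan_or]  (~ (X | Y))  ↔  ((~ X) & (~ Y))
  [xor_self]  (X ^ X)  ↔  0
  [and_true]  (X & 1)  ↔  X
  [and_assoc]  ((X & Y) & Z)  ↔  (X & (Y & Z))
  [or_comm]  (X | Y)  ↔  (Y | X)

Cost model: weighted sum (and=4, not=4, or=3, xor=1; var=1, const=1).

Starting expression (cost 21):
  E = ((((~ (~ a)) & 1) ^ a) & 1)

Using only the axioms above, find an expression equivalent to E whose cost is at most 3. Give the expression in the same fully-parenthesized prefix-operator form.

1. [and_true →] ((~ (~ a)) & 1)  →  (~ (~ a));  E = (((~ (~ a)) ^ a) & 1)
2. [not_not →] (~ (~ a))  →  a;  E = ((a ^ a) & 1)
3. [and_true →] ((a ^ a) & 1)  →  (a ^ a);  cost 3 ≤ 3, done

(a ^ a)   [cost 3]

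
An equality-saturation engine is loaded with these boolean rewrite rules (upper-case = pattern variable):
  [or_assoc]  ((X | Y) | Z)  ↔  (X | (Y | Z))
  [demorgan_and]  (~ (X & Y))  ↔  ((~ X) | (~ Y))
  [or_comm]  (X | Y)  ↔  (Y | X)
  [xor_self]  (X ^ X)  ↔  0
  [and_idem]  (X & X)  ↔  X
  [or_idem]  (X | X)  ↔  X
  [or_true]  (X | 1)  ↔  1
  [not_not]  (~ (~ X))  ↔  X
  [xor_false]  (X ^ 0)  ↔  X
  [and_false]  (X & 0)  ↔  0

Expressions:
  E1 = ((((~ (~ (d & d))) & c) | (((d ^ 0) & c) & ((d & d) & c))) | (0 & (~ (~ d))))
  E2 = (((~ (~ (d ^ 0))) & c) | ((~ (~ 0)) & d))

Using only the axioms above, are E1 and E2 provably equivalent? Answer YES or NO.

YES

(1) (~ (~ (d & d)))  =[not_not →]=  (d & d)    ⊢ ((((d & d) & c) | (((d ^ 0) & c) & ((d & d) & c))) | (0 & (~ (~ d))))
(2) (d & d)  =[and_idem →]=  d    ⊢ ((((d & d) & c) | (((d ^ 0) & c) & (d & c))) | (0 & (~ (~ d))))
(3) (d ^ 0)  =[xor_false →]=  d    ⊢ ((((d & d) & c) | ((d & c) & (d & c))) | (0 & (~ (~ d))))
(4) (d & d)  =[and_idem →]=  d    ⊢ (((d & c) | ((d & c) & (d & c))) | (0 & (~ (~ d))))
(5) ((d & c) & (d & c))  =[and_idem →]=  (d & c)    ⊢ (((d & c) | (d & c)) | (0 & (~ (~ d))))
(6) ((d & c) | (d & c))  =[or_idem →]=  (d & c)    ⊢ ((d & c) | (0 & (~ (~ d))))
(7) (~ (~ d))  =[not_not →]=  d    ⊢ ((d & c) | (0 & d))
(8) 0  =[not_not ←]=  (~ (~ 0))    ⊢ ((d & c) | ((~ (~ 0)) & d))
(9) d  =[xor_false ←]=  (d ^ 0)    ⊢ (((d ^ 0) & c) | ((~ (~ 0)) & d))
(10) (d ^ 0)  =[not_not ←]=  (~ (~ (d ^ 0)))    ⊢ E2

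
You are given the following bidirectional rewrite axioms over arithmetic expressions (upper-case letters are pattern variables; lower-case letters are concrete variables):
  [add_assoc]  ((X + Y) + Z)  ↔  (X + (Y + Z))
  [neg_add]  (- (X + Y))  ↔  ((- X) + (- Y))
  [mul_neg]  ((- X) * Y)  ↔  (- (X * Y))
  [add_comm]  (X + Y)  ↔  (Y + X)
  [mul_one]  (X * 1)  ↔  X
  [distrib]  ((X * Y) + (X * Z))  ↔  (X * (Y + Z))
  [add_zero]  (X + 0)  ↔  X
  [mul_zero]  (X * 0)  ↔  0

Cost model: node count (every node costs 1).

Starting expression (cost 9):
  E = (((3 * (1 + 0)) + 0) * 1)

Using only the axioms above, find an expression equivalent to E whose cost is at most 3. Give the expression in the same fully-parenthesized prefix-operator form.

(3 * 1)   [cost 3]

step 1: add_zero (→) rewrites (1 + 0) into 1, now (((3 * 1) + 0) * 1)
step 2: mul_one (→) rewrites (((3 * 1) + 0) * 1) into ((3 * 1) + 0)
step 3: add_zero (→) rewrites ((3 * 1) + 0) into (3 * 1), reaching cost 3 (bound 3)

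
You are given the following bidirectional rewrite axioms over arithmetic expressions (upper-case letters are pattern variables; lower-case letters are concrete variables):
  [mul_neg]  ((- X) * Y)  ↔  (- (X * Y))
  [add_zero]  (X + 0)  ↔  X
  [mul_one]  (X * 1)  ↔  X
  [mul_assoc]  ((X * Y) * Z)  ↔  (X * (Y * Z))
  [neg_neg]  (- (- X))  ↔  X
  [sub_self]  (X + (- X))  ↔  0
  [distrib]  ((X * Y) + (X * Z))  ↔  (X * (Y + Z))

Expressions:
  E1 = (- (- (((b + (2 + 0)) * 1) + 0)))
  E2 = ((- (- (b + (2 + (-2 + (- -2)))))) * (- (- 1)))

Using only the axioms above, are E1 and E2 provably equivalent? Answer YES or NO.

YES

step 1: add_zero (→) rewrites (2 + 0) into 2, now (- (- (((b + 2) * 1) + 0)))
step 2: add_zero (→) rewrites (((b + 2) * 1) + 0) into ((b + 2) * 1), now (- (- ((b + 2) * 1)))
step 3: neg_neg (→) rewrites (- (- ((b + 2) * 1))) into ((b + 2) * 1)
step 4: mul_one (→) rewrites ((b + 2) * 1) into (b + 2)
step 5: add_zero (←) rewrites 2 into (2 + 0), now (b + (2 + 0))
step 6: sub_self (←) rewrites 0 into (-2 + (- -2)), now (b + (2 + (-2 + (- -2))))
step 7: mul_one (←) rewrites (b + (2 + (-2 + (- -2)))) into ((b + (2 + (-2 + (- -2)))) * 1)
step 8: neg_neg (←) rewrites 1 into (- (- 1)), now ((b + (2 + (-2 + (- -2)))) * (- (- 1)))
step 9: neg_neg (←) rewrites (b + (2 + (-2 + (- -2)))) into (- (- (b + (2 + (-2 + (- -2)))))), which is E2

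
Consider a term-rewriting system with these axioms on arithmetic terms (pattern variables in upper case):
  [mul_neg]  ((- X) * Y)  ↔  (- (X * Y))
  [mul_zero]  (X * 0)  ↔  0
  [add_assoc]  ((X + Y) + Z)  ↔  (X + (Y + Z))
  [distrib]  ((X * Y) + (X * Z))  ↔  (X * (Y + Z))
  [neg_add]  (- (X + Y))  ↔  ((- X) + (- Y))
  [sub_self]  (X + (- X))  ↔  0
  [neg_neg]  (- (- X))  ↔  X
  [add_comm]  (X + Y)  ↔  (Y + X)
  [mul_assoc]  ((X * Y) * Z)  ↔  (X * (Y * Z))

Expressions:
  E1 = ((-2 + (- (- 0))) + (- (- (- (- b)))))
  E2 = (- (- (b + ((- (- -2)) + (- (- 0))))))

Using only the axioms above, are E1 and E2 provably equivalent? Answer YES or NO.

YES

1. [neg_neg →] (- (- b))  →  b;  E1 = ((-2 + (- (- 0))) + (- (- b)))
2. [neg_neg →] (- (- 0))  →  0;  E1 = ((-2 + 0) + (- (- b)))
3. [neg_neg →] (- (- b))  →  b;  E1 = ((-2 + 0) + b)
4. [add_comm →] ((-2 + 0) + b)  →  (b + (-2 + 0))
5. [neg_neg ←] -2  →  (- (- -2));  E1 = (b + ((- (- -2)) + 0))
6. [neg_neg ←] 0  →  (- (- 0));  E1 = (b + ((- (- -2)) + (- (- 0))))
7. [neg_neg ←] (b + ((- (- -2)) + (- (- 0))))  →  (- (- (b + ((- (- -2)) + (- (- 0))))));  this is E2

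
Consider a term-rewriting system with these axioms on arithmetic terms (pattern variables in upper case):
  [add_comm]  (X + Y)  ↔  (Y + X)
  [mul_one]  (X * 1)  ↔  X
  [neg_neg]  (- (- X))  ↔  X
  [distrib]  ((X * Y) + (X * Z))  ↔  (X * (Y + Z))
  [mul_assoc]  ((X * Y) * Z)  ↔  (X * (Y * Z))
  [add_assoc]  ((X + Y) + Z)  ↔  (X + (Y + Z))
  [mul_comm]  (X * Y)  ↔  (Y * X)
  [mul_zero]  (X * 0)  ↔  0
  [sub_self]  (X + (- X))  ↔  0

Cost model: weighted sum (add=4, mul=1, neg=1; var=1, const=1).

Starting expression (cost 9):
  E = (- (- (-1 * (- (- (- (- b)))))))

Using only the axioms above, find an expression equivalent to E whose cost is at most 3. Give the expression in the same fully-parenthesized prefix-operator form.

(-1 * b)   [cost 3]

1. [neg_neg →] (- (- (-1 * (- (- (- (- b)))))))  →  (-1 * (- (- (- (- b)))))
2. [neg_neg →] (- (- (- (- b))))  →  (- (- b));  E = (-1 * (- (- b)))
3. [neg_neg →] (- (- b))  →  b;  cost 3 ≤ 3, done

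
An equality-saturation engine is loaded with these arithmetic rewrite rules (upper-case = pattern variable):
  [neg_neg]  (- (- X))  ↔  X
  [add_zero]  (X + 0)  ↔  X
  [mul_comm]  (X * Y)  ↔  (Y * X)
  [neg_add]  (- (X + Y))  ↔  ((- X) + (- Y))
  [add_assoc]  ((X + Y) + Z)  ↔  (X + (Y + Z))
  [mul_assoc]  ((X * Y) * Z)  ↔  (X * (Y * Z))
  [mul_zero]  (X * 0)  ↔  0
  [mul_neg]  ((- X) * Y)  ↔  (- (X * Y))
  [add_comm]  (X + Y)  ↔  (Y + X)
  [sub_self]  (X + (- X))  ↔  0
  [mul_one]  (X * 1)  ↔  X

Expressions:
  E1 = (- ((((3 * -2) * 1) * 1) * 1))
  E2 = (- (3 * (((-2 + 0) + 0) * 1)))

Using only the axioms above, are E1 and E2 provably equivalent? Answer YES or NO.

YES

step 1: mul_one (→) rewrites ((3 * -2) * 1) into (3 * -2), now (- (((3 * -2) * 1) * 1))
step 2: mul_one (→) rewrites (((3 * -2) * 1) * 1) into ((3 * -2) * 1), now (- ((3 * -2) * 1))
step 3: mul_one (→) rewrites ((3 * -2) * 1) into (3 * -2), now (- (3 * -2))
step 4: add_zero (←) rewrites -2 into (-2 + 0), now (- (3 * (-2 + 0)))
step 5: mul_one (←) rewrites (-2 + 0) into ((-2 + 0) * 1), now (- (3 * ((-2 + 0) * 1)))
step 6: add_zero (←) rewrites -2 into (-2 + 0), which is E2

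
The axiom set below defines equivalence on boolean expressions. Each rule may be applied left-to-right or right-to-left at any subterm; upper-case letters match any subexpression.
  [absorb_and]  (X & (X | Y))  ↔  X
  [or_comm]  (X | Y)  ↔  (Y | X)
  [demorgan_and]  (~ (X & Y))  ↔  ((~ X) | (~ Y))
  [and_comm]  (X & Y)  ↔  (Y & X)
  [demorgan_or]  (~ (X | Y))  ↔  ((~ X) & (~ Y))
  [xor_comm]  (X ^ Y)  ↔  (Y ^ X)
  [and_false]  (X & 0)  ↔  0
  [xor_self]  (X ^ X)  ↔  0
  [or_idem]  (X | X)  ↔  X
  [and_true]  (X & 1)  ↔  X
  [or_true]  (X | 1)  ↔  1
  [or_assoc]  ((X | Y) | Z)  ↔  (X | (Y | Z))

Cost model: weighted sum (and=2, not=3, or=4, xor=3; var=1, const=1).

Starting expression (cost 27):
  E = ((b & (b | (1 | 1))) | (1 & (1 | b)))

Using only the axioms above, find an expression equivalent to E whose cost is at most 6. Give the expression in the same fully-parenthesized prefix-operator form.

1. [absorb_and →] (1 & (1 | b))  →  1;  E = ((b & (b | (1 | 1))) | 1)
2. [or_idem →] (1 | 1)  →  1;  E = ((b & (b | 1)) | 1)
3. [absorb_and →] (b & (b | 1))  →  b;  cost 6 ≤ 6, done

(b | 1)   [cost 6]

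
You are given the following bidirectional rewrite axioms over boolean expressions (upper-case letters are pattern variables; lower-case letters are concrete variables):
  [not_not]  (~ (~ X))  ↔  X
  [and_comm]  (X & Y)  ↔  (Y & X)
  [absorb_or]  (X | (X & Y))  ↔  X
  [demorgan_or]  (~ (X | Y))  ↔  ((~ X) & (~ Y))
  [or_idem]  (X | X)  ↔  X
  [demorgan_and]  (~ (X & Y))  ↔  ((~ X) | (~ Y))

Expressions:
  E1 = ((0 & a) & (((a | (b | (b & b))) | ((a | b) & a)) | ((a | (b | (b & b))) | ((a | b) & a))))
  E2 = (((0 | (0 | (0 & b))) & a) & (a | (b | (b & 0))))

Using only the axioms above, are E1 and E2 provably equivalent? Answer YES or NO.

step 1: or_idem (→) rewrites (((a | (b | (b & b))) | ((a | b) & a)) | ((a | (b | (b & b))) | ((a | b) & a))) into ((a | (b | (b & b))) | ((a | b) & a)), now ((0 & a) & ((a | (b | (b & b))) | ((a | b) & a)))
step 2: absorb_or (→) rewrites (b | (b & b)) into b, now ((0 & a) & ((a | b) | ((a | b) & a)))
step 3: absorb_or (→) rewrites ((a | b) | ((a | b) & a)) into (a | b), now ((0 & a) & (a | b))
step 4: or_idem (←) rewrites 0 into (0 | 0), now (((0 | 0) & a) & (a | b))
step 5: absorb_or (←) rewrites b into (b | (b & 0)), now (((0 | 0) & a) & (a | (b | (b & 0))))
step 6: absorb_or (←) rewrites 0 into (0 | (0 & b)), which is E2

YES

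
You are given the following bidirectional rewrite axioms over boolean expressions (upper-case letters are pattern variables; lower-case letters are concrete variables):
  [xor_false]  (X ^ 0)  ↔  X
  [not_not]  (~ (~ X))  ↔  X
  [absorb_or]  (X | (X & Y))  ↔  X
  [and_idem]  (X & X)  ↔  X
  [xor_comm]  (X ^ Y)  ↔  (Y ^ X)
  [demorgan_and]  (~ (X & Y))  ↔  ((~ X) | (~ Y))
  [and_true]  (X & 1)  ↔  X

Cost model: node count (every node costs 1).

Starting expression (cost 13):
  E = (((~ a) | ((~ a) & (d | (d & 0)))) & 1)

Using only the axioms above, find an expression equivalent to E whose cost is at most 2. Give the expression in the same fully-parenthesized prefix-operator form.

(1) (d | (d & 0))  =[absorb_or →]=  d    ⊢ (((~ a) | ((~ a) & d)) & 1)
(2) ((~ a) | ((~ a) & d))  =[absorb_or →]=  (~ a)    ⊢ ((~ a) & 1)
(3) ((~ a) & 1)  =[and_true →]=  (~ a)    ⊢ cost 2, within 2

(~ a)   [cost 2]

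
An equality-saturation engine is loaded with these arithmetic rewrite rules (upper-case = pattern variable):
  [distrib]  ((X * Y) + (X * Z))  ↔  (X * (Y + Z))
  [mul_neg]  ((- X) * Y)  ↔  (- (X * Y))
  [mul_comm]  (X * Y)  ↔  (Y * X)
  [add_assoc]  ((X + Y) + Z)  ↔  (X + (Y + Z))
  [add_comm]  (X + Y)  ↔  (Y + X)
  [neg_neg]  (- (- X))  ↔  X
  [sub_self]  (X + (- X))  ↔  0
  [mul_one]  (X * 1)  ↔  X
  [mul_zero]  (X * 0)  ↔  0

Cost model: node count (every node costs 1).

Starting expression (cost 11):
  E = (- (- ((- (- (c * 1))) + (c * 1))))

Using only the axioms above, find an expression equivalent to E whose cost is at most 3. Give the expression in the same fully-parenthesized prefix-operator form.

step 1: neg_neg (→) rewrites (- (- ((- (- (c * 1))) + (c * 1)))) into ((- (- (c * 1))) + (c * 1))
step 2: mul_one (→) rewrites (c * 1) into c, now ((- (- (c * 1))) + c)
step 3: mul_one (→) rewrites (c * 1) into c, now ((- (- c)) + c)
step 4: neg_neg (→) rewrites (- (- c)) into c, reaching cost 3 (bound 3)

(c + c)   [cost 3]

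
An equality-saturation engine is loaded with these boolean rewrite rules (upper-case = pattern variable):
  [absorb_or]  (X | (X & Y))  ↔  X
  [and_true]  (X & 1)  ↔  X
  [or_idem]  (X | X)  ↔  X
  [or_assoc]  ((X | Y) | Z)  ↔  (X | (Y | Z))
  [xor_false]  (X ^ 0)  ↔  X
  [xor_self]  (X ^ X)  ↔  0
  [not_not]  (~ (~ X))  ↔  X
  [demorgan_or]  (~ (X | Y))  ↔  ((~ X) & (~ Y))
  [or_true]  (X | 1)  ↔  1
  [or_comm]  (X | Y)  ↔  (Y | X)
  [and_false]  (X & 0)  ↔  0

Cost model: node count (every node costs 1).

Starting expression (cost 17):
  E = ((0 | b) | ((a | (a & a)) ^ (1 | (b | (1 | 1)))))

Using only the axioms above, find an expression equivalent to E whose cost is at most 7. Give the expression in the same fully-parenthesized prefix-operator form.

((0 | b) | (a ^ 1))   [cost 7]

step 1: or_true (→) rewrites (1 | 1) into 1, now ((0 | b) | ((a | (a & a)) ^ (1 | (b | 1))))
step 2: or_true (→) rewrites (b | 1) into 1, now ((0 | b) | ((a | (a & a)) ^ (1 | 1)))
step 3: absorb_or (→) rewrites (a | (a & a)) into a, now ((0 | b) | (a ^ (1 | 1)))
step 4: or_idem (→) rewrites (1 | 1) into 1, reaching cost 7 (bound 7)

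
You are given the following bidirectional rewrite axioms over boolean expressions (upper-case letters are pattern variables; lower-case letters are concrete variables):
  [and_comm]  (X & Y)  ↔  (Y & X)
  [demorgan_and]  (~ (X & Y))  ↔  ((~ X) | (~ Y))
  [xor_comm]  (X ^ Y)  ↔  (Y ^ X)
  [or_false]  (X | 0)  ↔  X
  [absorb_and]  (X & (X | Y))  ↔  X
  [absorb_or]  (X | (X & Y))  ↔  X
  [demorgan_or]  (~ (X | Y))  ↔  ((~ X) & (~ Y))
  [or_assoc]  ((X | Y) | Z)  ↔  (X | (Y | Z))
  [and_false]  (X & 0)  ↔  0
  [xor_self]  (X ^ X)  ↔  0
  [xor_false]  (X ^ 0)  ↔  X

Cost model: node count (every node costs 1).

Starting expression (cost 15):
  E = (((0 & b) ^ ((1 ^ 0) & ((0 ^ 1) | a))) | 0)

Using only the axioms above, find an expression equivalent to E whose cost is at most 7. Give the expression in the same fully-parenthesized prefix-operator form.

(1) (0 ^ 1)  =[xor_comm →]=  (1 ^ 0)    ⊢ (((0 & b) ^ ((1 ^ 0) & ((1 ^ 0) | a))) | 0)
(2) ((1 ^ 0) & ((1 ^ 0) | a))  =[absorb_and →]=  (1 ^ 0)    ⊢ (((0 & b) ^ (1 ^ 0)) | 0)
(3) (((0 & b) ^ (1 ^ 0)) | 0)  =[or_false →]=  ((0 & b) ^ (1 ^ 0))    ⊢ cost 7, within 7

((0 & b) ^ (1 ^ 0))   [cost 7]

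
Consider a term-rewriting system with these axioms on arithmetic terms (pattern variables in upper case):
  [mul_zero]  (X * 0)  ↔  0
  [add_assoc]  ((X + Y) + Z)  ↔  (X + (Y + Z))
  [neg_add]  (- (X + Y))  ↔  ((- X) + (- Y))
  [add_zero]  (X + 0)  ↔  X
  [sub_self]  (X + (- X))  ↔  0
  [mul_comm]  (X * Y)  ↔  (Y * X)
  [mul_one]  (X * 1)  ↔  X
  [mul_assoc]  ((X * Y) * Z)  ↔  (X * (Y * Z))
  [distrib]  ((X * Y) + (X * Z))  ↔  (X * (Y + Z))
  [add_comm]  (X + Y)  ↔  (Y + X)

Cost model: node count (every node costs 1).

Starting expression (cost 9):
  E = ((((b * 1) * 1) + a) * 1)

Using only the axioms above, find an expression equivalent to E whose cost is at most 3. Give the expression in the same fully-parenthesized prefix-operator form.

(1) (b * 1)  =[mul_one →]=  b    ⊢ (((b * 1) + a) * 1)
(2) (((b * 1) + a) * 1)  =[mul_one →]=  ((b * 1) + a)
(3) (b * 1)  =[mul_one →]=  b    ⊢ cost 3, within 3

(b + a)   [cost 3]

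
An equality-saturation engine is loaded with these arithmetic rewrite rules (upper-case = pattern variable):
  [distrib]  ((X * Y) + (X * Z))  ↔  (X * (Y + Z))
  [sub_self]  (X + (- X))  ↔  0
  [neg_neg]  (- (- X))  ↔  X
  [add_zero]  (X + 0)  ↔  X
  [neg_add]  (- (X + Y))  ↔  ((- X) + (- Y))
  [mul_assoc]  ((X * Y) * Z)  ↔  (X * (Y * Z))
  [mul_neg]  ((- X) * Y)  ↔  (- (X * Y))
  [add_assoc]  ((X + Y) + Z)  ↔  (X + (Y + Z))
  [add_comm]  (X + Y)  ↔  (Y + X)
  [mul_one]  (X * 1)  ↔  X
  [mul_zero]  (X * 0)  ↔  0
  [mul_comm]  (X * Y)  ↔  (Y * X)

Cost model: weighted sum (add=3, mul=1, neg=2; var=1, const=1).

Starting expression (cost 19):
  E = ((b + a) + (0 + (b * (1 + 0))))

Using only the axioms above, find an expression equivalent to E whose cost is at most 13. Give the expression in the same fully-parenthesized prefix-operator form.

((b + a) + (0 + b))   [cost 13]

step 1: add_zero (→) rewrites (1 + 0) into 1, now ((b + a) + (0 + (b * 1)))
step 2: mul_one (→) rewrites (b * 1) into b, reaching cost 13 (bound 13)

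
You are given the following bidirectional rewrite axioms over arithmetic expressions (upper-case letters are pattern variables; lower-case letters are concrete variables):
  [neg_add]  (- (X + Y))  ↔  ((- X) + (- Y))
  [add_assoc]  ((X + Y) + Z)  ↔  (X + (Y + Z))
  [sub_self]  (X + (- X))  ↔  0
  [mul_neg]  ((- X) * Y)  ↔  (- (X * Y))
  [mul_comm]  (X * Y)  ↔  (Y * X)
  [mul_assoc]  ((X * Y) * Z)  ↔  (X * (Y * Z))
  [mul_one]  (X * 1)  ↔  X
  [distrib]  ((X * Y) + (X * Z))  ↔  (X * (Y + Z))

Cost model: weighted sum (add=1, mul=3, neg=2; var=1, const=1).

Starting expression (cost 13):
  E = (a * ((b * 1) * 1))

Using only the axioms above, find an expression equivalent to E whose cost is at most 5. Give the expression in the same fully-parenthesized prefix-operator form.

step 1: mul_one (→) rewrites ((b * 1) * 1) into (b * 1), now (a * (b * 1))
step 2: mul_one (→) rewrites (b * 1) into b, reaching cost 5 (bound 5)

(a * b)   [cost 5]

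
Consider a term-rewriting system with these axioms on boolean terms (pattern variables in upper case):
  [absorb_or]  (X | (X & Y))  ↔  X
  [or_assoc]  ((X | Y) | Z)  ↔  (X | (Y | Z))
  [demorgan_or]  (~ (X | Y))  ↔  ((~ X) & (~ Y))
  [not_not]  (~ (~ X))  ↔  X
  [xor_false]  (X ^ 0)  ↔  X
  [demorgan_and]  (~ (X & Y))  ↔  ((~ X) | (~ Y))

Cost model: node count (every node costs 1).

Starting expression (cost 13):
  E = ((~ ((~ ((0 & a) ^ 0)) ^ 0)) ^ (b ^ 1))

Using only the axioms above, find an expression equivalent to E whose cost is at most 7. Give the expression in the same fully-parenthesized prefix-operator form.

1. [xor_false →] ((~ ((0 & a) ^ 0)) ^ 0)  →  (~ ((0 & a) ^ 0));  E = ((~ (~ ((0 & a) ^ 0))) ^ (b ^ 1))
2. [not_not →] (~ (~ ((0 & a) ^ 0)))  →  ((0 & a) ^ 0);  E = (((0 & a) ^ 0) ^ (b ^ 1))
3. [xor_false →] ((0 & a) ^ 0)  →  (0 & a);  cost 7 ≤ 7, done

((0 & a) ^ (b ^ 1))   [cost 7]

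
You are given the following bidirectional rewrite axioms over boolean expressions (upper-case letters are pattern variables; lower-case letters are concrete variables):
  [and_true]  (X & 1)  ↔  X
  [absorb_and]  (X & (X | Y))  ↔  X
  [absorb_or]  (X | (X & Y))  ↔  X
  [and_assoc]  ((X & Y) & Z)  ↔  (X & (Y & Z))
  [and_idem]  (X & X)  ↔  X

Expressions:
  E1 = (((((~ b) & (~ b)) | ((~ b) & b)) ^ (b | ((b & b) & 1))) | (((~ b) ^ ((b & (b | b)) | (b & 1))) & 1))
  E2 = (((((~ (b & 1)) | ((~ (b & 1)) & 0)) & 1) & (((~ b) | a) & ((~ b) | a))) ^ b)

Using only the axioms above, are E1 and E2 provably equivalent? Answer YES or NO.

(1) (b & (b | b))  =[absorb_and →]=  b    ⊢ (((((~ b) & (~ b)) | ((~ b) & b)) ^ (b | ((b & b) & 1))) | (((~ b) ^ (b | (b & 1))) & 1))
(2) ((~ b) & (~ b))  =[and_idem →]=  (~ b)    ⊢ ((((~ b) | ((~ b) & b)) ^ (b | ((b & b) & 1))) | (((~ b) ^ (b | (b & 1))) & 1))
(3) (b & b)  =[and_idem →]=  b    ⊢ ((((~ b) | ((~ b) & b)) ^ (b | (b & 1))) | (((~ b) ^ (b | (b & 1))) & 1))
(4) ((~ b) | ((~ b) & b))  =[absorb_or →]=  (~ b)    ⊢ (((~ b) ^ (b | (b & 1))) | (((~ b) ^ (b | (b & 1))) & 1))
(5) (((~ b) ^ (b | (b & 1))) | (((~ b) ^ (b | (b & 1))) & 1))  =[absorb_or →]=  ((~ b) ^ (b | (b & 1)))
(6) (b | (b & 1))  =[absorb_or →]=  b    ⊢ ((~ b) ^ b)
(7) (~ b)  =[absorb_and ←]=  ((~ b) & ((~ b) | a))    ⊢ (((~ b) & ((~ b) | a)) ^ b)
(8) (~ b)  =[and_true ←]=  ((~ b) & 1)    ⊢ ((((~ b) & 1) & ((~ b) | a)) ^ b)
(9) b  =[and_true ←]=  (b & 1)    ⊢ ((((~ (b & 1)) & 1) & ((~ b) | a)) ^ b)
(10) ((~ b) | a)  =[and_idem ←]=  (((~ b) | a) & ((~ b) | a))    ⊢ ((((~ (b & 1)) & 1) & (((~ b) | a) & ((~ b) | a))) ^ b)
(11) (~ (b & 1))  =[absorb_or ←]=  ((~ (b & 1)) | ((~ (b & 1)) & 0))    ⊢ E2

YES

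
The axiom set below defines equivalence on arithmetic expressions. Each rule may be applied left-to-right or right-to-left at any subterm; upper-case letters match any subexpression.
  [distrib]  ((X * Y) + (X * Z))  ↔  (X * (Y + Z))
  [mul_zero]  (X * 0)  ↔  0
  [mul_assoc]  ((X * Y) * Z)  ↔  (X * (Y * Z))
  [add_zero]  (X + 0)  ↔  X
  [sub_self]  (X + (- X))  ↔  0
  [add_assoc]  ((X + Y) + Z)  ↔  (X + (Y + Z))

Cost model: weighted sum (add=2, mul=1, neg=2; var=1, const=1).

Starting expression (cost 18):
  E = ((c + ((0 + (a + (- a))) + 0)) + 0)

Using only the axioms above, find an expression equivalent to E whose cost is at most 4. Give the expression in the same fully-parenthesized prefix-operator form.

(1) (a + (- a))  =[sub_self →]=  0    ⊢ ((c + ((0 + 0) + 0)) + 0)
(2) ((0 + 0) + 0)  =[add_zero →]=  (0 + 0)    ⊢ ((c + (0 + 0)) + 0)
(3) (0 + 0)  =[add_zero →]=  0    ⊢ ((c + 0) + 0)
(4) ((c + 0) + 0)  =[add_zero →]=  (c + 0)    ⊢ cost 4, within 4

(c + 0)   [cost 4]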